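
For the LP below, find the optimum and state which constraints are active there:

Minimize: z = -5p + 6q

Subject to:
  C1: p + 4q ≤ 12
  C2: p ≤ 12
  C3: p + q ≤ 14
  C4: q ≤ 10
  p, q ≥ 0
Optimal: p = 12, q = 0
Slack at optimum:
  C1: slack = 0 (binding)
  C2: slack = 0 (binding)
  C3: slack = 2
  C4: slack = 10
  p ≥ 0: p = 12
  q ≥ 0: q = 0 (binding)
Binding constraints: C1, C2, q ≥ 0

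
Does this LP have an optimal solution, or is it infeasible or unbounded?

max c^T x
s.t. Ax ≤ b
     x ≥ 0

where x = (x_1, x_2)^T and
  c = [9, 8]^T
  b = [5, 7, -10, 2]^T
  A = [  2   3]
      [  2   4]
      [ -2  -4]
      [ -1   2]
One constraint requires 2x_1 + 4x_2 ≤ 7, while the constraint -2x_1 - 4x_2 ≤ -10 is equivalent to 2x_1 + 4x_2 ≥ 10. Together they would need 10 ≤ 2x_1 + 4x_2 ≤ 7, which is impossible since 10 > 7. No point satisfies all constraints.

Infeasible — the constraint set is empty.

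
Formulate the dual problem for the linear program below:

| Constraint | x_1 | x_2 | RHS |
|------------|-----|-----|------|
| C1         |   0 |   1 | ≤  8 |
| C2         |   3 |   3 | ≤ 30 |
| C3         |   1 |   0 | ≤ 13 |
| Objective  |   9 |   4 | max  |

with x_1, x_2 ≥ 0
Minimize: z = 8y1 + 30y2 + 13y3

Subject to:
  C1: -3y2 - y3 ≤ -9
  C2: -y1 - 3y2 ≤ -4
  y1, y2, y3 ≥ 0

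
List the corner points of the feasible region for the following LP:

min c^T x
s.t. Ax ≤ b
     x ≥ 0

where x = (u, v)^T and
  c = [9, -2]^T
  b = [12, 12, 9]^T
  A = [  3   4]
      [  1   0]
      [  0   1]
Each vertex is the intersection of two constraint boundaries that also satisfies all remaining constraints:
  u = 0 and v = 0 → (0, 0)
  3u + 4v = 12 and v = 0 → (4, 0)
  3u + 4v = 12 and u = 0 → (0, 3)

Vertices: (0, 0), (4, 0), (0, 3)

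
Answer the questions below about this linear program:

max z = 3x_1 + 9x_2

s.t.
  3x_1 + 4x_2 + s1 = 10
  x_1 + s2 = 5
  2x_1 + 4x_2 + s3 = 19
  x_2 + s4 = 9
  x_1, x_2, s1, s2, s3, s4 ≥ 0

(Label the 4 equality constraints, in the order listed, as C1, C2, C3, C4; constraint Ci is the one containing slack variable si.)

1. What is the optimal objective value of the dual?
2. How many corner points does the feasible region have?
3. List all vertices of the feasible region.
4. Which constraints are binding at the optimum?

1. 22.5 (by strong duality, equal to the primal optimum)
2. 3
3. (0, 0), (3.333, 0), (0, 2.5)
4. C1, x_1 ≥ 0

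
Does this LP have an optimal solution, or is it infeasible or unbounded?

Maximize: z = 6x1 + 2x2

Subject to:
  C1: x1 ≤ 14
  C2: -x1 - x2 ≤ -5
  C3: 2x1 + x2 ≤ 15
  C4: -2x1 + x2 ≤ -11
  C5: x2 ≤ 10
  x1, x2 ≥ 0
The point (7.5, 0) satisfies every constraint, so the LP is feasible; the constraints give x1 ≤ 14 and x2 ≤ 10, which with x1, x2 ≥ 0 keep the feasible region inside a bounded box. A feasible, bounded LP attains a finite optimum at a vertex.

Feasible with finite optimum z* = 45 at (7.5, 0).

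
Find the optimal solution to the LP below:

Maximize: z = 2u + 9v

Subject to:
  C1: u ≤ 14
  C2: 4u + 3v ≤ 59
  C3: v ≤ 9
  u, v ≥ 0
Each vertex is the intersection of two constraint boundaries that also satisfies all remaining constraints:
  u = 0 and v = 0 → (0, 0)
  u = 14 and v = 0 → (14, 0)
  u = 14 and 4u + 3v = 59 → (14, 1)
  4u + 3v = 59 and v = 9 → (8, 9)
  v = 9 and u = 0 → (0, 9)

Evaluating z = 2u + 9v at each vertex:
  (0, 0): z = 0
  (14, 0): z = 28
  (14, 1): z = 37
  (8, 9): z = 97
  (0, 9): z = 81

The maximum is at (8, 9) with z = 97.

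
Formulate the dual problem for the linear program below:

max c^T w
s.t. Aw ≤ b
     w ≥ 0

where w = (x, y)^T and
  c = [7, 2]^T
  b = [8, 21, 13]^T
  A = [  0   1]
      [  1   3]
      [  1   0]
Minimize: z = 8y1 + 21y2 + 13y3

Subject to:
  C1: -y2 - y3 ≤ -7
  C2: -y1 - 3y2 ≤ -2
  y1, y2, y3 ≥ 0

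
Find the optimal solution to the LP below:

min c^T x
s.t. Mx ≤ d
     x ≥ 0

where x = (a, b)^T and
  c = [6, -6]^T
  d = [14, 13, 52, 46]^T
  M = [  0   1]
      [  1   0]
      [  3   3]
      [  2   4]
a = 0, b = 11.5, z = -69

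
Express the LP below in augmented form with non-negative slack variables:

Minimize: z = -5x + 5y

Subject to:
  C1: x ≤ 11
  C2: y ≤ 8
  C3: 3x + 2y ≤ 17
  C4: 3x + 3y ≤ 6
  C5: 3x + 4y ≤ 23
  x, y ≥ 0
min z = -5x + 5y

s.t.
  x + s1 = 11
  y + s2 = 8
  3x + 2y + s3 = 17
  3x + 3y + s4 = 6
  3x + 4y + s5 = 23
  x, y, s1, s2, s3, s4, s5 ≥ 0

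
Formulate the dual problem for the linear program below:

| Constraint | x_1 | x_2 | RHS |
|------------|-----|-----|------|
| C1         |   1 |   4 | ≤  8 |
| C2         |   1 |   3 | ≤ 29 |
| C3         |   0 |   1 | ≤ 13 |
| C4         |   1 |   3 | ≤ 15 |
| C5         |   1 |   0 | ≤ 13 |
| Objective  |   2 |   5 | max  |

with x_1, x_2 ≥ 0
Minimize: z = 8y1 + 29y2 + 13y3 + 15y4 + 13y5

Subject to:
  C1: -y1 - y2 - y4 - y5 ≤ -2
  C2: -4y1 - 3y2 - y3 - 3y4 ≤ -5
  y1, y2, y3, y4, y5 ≥ 0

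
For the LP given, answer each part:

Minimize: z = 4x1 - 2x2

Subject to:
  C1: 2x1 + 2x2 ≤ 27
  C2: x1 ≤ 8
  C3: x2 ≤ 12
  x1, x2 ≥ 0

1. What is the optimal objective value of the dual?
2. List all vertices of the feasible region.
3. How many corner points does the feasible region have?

1. -24 (by strong duality, equal to the primal optimum)
2. (0, 0), (8, 0), (8, 5.5), (1.5, 12), (0, 12)
3. 5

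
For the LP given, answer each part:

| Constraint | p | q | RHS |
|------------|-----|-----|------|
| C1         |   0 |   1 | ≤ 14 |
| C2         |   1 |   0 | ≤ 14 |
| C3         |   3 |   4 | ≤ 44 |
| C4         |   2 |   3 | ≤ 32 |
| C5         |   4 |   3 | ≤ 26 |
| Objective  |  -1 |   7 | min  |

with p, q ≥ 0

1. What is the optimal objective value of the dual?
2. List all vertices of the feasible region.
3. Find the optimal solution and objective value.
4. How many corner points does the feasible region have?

1. -6.5 (by strong duality, equal to the primal optimum)
2. (0, 0), (6.5, 0), (0, 8.667)
3. p = 6.5, q = 0, z = -6.5
4. 3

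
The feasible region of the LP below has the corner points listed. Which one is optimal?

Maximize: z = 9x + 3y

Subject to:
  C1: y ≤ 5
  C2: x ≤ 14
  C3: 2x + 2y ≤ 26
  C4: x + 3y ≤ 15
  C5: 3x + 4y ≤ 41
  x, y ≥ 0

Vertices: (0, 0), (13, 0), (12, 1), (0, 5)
(13, 0) with z = 117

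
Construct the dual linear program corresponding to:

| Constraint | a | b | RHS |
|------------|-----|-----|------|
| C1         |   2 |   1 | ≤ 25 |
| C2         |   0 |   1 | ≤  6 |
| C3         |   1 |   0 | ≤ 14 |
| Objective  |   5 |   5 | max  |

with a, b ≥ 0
Minimize: z = 25y1 + 6y2 + 14y3

Subject to:
  C1: -2y1 - y3 ≤ -5
  C2: -y1 - y2 ≤ -5
  y1, y2, y3 ≥ 0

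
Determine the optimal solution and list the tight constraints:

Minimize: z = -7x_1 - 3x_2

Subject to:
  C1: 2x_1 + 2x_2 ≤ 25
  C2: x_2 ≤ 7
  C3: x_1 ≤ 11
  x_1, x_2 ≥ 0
Optimal: x_1 = 11, x_2 = 1.5
Slack at optimum:
  C1: slack = 0 (binding)
  C2: slack = 5.5
  C3: slack = 0 (binding)
  x_1 ≥ 0: x_1 = 11
  x_2 ≥ 0: x_2 = 1.5
Binding constraints: C1, C3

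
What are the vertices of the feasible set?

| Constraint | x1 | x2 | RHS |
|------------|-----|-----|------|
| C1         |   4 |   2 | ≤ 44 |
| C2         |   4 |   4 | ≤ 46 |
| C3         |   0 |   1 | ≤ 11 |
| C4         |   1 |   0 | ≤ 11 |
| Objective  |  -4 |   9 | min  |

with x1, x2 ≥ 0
Each vertex is the intersection of two constraint boundaries that also satisfies all remaining constraints:
  x1 = 0 and x2 = 0 → (0, 0)
  4x1 + 2x2 = 44 and x1 = 11 → (11, 0)
  4x1 + 2x2 = 44 and 4x1 + 4x2 = 46 → (10.5, 1)
  4x1 + 4x2 = 46 and x2 = 11 → (0.5, 11)
  x2 = 11 and x1 = 0 → (0, 11)

Vertices: (0, 0), (11, 0), (10.5, 1), (0.5, 11), (0, 11)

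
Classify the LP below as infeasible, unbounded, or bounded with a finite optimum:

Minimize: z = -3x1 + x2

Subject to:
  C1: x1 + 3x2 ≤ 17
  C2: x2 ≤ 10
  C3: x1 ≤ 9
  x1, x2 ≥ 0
The point (9, 0) satisfies every constraint, so the LP is feasible; the constraints give x1 ≤ 9 and x2 ≤ 10, which with x1, x2 ≥ 0 keep the feasible region inside a bounded box. A feasible, bounded LP attains a finite optimum at a vertex.

Evaluating z = -3x1 + x2 at each vertex:
  (0, 0): z = 0
  (9, 0): z = -27
  (9, 2.667): z = -24.33
  (0, 5.667): z = 5.667

Bounded optimum: z* = -27 at (9, 0).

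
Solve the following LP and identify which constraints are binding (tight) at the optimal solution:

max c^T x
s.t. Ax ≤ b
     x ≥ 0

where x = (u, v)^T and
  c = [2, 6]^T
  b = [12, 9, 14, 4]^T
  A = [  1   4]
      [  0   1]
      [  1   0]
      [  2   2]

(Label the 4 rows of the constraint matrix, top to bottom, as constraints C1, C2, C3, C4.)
Optimal: u = 0, v = 2
Binding: C4, u ≥ 0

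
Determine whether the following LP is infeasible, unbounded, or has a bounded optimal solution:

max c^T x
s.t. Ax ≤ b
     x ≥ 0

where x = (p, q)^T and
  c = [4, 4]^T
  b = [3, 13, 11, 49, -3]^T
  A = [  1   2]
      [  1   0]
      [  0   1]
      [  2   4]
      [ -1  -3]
The point (3, 0) satisfies every constraint, so the LP is feasible; the constraints give p ≤ 13 and q ≤ 11, which with p, q ≥ 0 keep the feasible region inside a bounded box. A feasible, bounded LP attains a finite optimum at a vertex.

The LP has an optimal solution: (3, 0) with z = 12.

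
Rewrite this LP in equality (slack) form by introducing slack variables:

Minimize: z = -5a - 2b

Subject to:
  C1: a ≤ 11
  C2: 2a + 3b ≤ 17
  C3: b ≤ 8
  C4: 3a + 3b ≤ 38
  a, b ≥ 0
min z = -5a - 2b

s.t.
  a + s1 = 11
  2a + 3b + s2 = 17
  b + s3 = 8
  3a + 3b + s4 = 38
  a, b, s1, s2, s3, s4 ≥ 0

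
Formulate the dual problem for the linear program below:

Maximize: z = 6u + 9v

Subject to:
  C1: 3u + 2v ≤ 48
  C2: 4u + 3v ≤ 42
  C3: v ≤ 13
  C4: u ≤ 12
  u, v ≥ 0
Minimize: z = 48y1 + 42y2 + 13y3 + 12y4

Subject to:
  C1: -3y1 - 4y2 - y4 ≤ -6
  C2: -2y1 - 3y2 - y3 ≤ -9
  y1, y2, y3, y4 ≥ 0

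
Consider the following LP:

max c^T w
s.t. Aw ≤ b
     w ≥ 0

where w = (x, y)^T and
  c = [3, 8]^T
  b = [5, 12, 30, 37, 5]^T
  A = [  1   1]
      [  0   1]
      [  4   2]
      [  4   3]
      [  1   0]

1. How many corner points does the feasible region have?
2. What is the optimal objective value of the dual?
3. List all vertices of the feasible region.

1. 3
2. 40 (by strong duality, equal to the primal optimum)
3. (0, 0), (5, 0), (0, 5)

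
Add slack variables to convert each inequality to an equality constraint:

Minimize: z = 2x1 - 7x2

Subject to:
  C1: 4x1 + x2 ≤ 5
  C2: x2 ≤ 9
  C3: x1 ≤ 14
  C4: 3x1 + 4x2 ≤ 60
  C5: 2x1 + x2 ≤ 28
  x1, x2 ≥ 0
min z = 2x1 - 7x2

s.t.
  4x1 + x2 + s1 = 5
  x2 + s2 = 9
  x1 + s3 = 14
  3x1 + 4x2 + s4 = 60
  2x1 + x2 + s5 = 28
  x1, x2, s1, s2, s3, s4, s5 ≥ 0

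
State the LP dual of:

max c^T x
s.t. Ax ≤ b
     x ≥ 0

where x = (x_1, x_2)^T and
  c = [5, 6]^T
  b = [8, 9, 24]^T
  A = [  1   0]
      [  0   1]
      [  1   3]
Minimize: z = 8y1 + 9y2 + 24y3

Subject to:
  C1: -y1 - y3 ≤ -5
  C2: -y2 - 3y3 ≤ -6
  y1, y2, y3 ≥ 0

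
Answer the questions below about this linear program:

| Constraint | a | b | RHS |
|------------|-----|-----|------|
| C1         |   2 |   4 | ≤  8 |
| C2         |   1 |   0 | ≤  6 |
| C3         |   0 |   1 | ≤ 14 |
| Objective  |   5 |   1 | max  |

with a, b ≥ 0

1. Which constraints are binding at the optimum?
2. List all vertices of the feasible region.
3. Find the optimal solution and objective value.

1. C1, b ≥ 0
2. (0, 0), (4, 0), (0, 2)
3. a = 4, b = 0, z = 20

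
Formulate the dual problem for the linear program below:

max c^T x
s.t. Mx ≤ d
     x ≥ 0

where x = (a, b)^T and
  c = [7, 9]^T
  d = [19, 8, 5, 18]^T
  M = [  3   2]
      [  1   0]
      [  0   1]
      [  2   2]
Minimize: z = 19y1 + 8y2 + 5y3 + 18y4

Subject to:
  C1: -3y1 - y2 - 2y4 ≤ -7
  C2: -2y1 - y3 - 2y4 ≤ -9
  y1, y2, y3, y4 ≥ 0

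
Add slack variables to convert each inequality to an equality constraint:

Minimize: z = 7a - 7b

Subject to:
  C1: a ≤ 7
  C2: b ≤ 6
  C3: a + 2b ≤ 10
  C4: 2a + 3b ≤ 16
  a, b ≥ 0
min z = 7a - 7b

s.t.
  a + s1 = 7
  b + s2 = 6
  a + 2b + s3 = 10
  2a + 3b + s4 = 16
  a, b, s1, s2, s3, s4 ≥ 0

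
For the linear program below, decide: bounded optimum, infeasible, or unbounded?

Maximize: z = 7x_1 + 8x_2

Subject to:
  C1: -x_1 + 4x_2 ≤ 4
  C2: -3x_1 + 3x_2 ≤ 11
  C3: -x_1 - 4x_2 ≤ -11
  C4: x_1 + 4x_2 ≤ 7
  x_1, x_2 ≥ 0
C4 requires x_1 + 4x_2 ≤ 7, while C3 (-x_1 - 4x_2 ≤ -11) is equivalent to x_1 + 4x_2 ≥ 11. Together they would need 11 ≤ x_1 + 4x_2 ≤ 7, which is impossible since 11 > 7. No point satisfies all constraints.

The feasible region is empty; the LP is infeasible.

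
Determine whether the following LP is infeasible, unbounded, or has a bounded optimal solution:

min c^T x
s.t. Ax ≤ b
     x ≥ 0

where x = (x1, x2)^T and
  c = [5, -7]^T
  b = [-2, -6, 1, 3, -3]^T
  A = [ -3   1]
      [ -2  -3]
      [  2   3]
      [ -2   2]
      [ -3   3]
One constraint requires 2x1 + 3x2 ≤ 1, while the constraint -2x1 - 3x2 ≤ -6 is equivalent to 2x1 + 3x2 ≥ 6. Together they would need 6 ≤ 2x1 + 3x2 ≤ 1, which is impossible since 6 > 1. No point satisfies all constraints.

Infeasible — the constraint set is empty.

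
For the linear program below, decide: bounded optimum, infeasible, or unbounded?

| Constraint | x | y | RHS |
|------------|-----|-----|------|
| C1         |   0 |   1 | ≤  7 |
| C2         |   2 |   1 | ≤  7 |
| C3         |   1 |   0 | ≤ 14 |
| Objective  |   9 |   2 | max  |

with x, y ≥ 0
The point (3.5, 0) satisfies every constraint, so the LP is feasible; the constraints give x ≤ 14 and y ≤ 7, which with x, y ≥ 0 keep the feasible region inside a bounded box. A feasible, bounded LP attains a finite optimum at a vertex.

The LP has an optimal solution: (3.5, 0) with z = 31.5.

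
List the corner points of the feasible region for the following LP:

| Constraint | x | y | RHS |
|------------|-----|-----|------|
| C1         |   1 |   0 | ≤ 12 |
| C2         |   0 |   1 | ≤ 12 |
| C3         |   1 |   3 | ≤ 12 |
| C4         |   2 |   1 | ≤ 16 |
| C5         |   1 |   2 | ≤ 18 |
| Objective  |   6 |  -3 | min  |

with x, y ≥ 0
Each vertex is the intersection of two constraint boundaries that also satisfies all remaining constraints:
  x = 0 and y = 0 → (0, 0)
  2x + y = 16 and y = 0 → (8, 0)
  x + 3y = 12 and 2x + y = 16 → (7.2, 1.6)
  x + 3y = 12 and x = 0 → (0, 4)

Vertices: (0, 0), (8, 0), (7.2, 1.6), (0, 4)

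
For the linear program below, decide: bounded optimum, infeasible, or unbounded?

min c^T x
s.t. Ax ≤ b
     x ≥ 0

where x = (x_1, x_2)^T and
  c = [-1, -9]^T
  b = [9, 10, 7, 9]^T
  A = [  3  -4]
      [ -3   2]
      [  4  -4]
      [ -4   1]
Feasible point: (0, 0) satisfies every constraint, so the LP is feasible.
Direction d = (1, 1): for each constraint row a, a·d ≤ 0 —
  (3)(1) + (-4)(1) = -1 ≤ 0
  (-3)(1) + (2)(1) = -1 ≤ 0
  (4)(1) + (-4)(1) = 0 ≤ 0
  (-4)(1) + (1)(1) = -3 ≤ 0
and d ≥ 0, so (0, 0) + t·d stays feasible for every t ≥ 0. Along this ray z = -x_1 - 9x_2 changes by -10 per unit t, so z → −∞.

Unbounded — the objective can decrease without bound over the feasible region.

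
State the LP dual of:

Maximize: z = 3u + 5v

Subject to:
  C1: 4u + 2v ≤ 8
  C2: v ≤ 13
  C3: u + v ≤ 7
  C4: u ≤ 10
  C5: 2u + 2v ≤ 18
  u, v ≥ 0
Minimize: z = 8y1 + 13y2 + 7y3 + 10y4 + 18y5

Subject to:
  C1: -4y1 - y3 - y4 - 2y5 ≤ -3
  C2: -2y1 - y2 - y3 - 2y5 ≤ -5
  y1, y2, y3, y4, y5 ≥ 0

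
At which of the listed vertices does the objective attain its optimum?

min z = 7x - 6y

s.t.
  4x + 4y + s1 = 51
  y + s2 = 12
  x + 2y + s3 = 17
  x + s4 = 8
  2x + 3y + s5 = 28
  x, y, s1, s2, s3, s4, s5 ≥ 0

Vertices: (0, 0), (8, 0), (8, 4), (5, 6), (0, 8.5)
Evaluating z = 7x - 6y at each vertex:
  (0, 0): z = 0
  (8, 0): z = 56
  (8, 4): z = 32
  (5, 6): z = -1
  (0, 8.5): z = -51

The smallest value is z = -51, attained at (0, 8.5).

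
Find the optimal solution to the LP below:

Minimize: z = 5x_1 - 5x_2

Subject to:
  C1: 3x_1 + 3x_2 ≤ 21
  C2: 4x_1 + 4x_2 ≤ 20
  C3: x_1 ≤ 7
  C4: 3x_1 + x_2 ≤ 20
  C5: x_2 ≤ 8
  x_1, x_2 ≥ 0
Each vertex is the intersection of two constraint boundaries that also satisfies all remaining constraints:
  x_1 = 0 and x_2 = 0 → (0, 0)
  4x_1 + 4x_2 = 20 and x_2 = 0 → (5, 0)
  4x_1 + 4x_2 = 20 and x_1 = 0 → (0, 5)

Evaluating z = 5x_1 - 5x_2 at each vertex:
  (0, 0): z = 0
  (5, 0): z = 25
  (0, 5): z = -25

The minimum is at (0, 5) with z = -25.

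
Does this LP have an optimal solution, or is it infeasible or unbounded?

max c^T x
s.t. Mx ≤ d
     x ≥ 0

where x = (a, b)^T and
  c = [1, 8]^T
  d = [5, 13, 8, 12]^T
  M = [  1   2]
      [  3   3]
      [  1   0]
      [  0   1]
The point (0, 2.5) satisfies every constraint, so the LP is feasible; the constraints give a ≤ 8 and b ≤ 12, which with a, b ≥ 0 keep the feasible region inside a bounded box. A feasible, bounded LP attains a finite optimum at a vertex.

Evaluating z = a + 8b at each vertex:
  (0, 0): z = 0
  (4.333, 0): z = 4.333
  (3.667, 0.6667): z = 9
  (0, 2.5): z = 20

The LP has an optimal solution: (0, 2.5) with z = 20.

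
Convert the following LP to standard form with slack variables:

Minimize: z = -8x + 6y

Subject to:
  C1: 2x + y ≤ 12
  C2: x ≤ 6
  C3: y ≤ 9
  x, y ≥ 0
min z = -8x + 6y

s.t.
  2x + y + s1 = 12
  x + s2 = 6
  y + s3 = 9
  x, y, s1, s2, s3 ≥ 0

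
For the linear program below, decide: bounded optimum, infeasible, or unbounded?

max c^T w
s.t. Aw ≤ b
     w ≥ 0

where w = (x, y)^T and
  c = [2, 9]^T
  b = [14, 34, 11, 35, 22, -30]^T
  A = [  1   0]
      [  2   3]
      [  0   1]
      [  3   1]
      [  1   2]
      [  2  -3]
The point (0, 11) satisfies every constraint, so the LP is feasible; the constraints give x ≤ 14 and y ≤ 11, which with x, y ≥ 0 keep the feasible region inside a bounded box. A feasible, bounded LP attains a finite optimum at a vertex.

Evaluating z = 2x + 9y at each vertex:
  (0, 10): z = 90
  (0.8571, 10.57): z = 96.86
  (0, 11): z = 99

Feasible with finite optimum z* = 99 at (0, 11).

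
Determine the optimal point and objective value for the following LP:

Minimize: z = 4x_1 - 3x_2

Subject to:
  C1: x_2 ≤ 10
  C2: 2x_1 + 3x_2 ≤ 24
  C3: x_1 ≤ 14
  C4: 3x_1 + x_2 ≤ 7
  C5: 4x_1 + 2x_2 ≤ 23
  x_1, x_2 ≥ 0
Each vertex is the intersection of two constraint boundaries that also satisfies all remaining constraints:
  x_1 = 0 and x_2 = 0 → (0, 0)
  3x_1 + x_2 = 7 and x_2 = 0 → (2.333, 0)
  3x_1 + x_2 = 7 and x_1 = 0 → (0, 7)

Evaluating z = 4x_1 - 3x_2 at each vertex:
  (0, 0): z = 0
  (2.333, 0): z = 9.333
  (0, 7): z = -21

The minimum is at (0, 7) with z = -21.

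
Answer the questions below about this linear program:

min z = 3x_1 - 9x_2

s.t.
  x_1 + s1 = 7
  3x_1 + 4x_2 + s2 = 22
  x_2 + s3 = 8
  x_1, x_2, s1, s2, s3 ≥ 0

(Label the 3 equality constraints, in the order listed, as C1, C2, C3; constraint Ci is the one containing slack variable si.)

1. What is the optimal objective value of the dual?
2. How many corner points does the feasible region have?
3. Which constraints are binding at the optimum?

1. -49.5 (by strong duality, equal to the primal optimum)
2. 4
3. C2, x_1 ≥ 0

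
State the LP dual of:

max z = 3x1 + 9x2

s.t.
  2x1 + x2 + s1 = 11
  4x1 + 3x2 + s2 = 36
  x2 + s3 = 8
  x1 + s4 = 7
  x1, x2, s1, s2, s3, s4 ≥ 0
Minimize: z = 11y1 + 36y2 + 8y3 + 7y4

Subject to:
  C1: -2y1 - 4y2 - y4 ≤ -3
  C2: -y1 - 3y2 - y3 ≤ -9
  y1, y2, y3, y4 ≥ 0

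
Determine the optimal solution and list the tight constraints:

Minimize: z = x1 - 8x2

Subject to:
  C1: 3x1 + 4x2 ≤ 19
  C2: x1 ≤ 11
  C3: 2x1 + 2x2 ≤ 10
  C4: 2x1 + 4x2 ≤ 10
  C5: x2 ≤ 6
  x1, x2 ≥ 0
Optimal: x1 = 0, x2 = 2.5
Slack at optimum:
  C1: slack = 9
  C2: slack = 11
  C3: slack = 5
  C4: slack = 0 (binding)
  C5: slack = 3.5
  x1 ≥ 0: x1 = 0 (binding)
  x2 ≥ 0: x2 = 2.5
Binding constraints: C4, x1 ≥ 0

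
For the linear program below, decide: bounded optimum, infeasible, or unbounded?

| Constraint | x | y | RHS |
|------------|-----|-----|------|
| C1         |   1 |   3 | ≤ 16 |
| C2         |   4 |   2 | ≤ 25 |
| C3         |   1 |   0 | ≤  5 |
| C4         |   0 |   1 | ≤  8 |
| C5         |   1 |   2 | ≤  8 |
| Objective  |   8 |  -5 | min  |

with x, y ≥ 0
The point (0, 4) satisfies every constraint, so the LP is feasible; the constraints give x ≤ 5 and y ≤ 8, which with x, y ≥ 0 keep the feasible region inside a bounded box. A feasible, bounded LP attains a finite optimum at a vertex.

Feasible with finite optimum z* = -20 at (0, 4).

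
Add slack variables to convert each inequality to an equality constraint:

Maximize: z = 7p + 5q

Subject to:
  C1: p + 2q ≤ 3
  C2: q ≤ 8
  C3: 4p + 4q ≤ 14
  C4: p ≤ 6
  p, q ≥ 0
max z = 7p + 5q

s.t.
  p + 2q + s1 = 3
  q + s2 = 8
  4p + 4q + s3 = 14
  p + s4 = 6
  p, q, s1, s2, s3, s4 ≥ 0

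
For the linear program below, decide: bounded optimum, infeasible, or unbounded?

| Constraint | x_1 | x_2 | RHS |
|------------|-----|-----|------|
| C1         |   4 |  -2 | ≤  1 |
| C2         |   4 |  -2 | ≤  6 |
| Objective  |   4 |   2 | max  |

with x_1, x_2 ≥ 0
Feasible point: (0, 0) satisfies every constraint, so the LP is feasible.
Direction d = (0, 1): for each constraint row a, a·d ≤ 0 —
  (4)(0) + (-2)(1) = -2 ≤ 0
  (4)(0) + (-2)(1) = -2 ≤ 0
and d ≥ 0, so (0, 0) + t·d stays feasible for every t ≥ 0. Along this ray z = 4x_1 + 2x_2 changes by 2 per unit t, so z → +∞.

The LP is unbounded; z can be made arbitrarily large.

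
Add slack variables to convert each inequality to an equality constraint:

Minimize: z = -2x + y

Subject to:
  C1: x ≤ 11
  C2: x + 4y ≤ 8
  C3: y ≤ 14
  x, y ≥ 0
min z = -2x + y

s.t.
  x + s1 = 11
  x + 4y + s2 = 8
  y + s3 = 14
  x, y, s1, s2, s3 ≥ 0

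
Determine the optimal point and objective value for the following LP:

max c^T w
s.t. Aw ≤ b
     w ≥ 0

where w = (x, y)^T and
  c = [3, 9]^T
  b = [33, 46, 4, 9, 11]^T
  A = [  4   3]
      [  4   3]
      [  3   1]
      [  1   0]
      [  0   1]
Each vertex is the intersection of two constraint boundaries that also satisfies all remaining constraints:
  x = 0 and y = 0 → (0, 0)
  3x + y = 4 and y = 0 → (1.333, 0)
  3x + y = 4 and x = 0 → (0, 4)

Evaluating z = 3x + 9y at each vertex:
  (0, 0): z = 0
  (1.333, 0): z = 4
  (0, 4): z = 36

The maximum is at (0, 4) with z = 36.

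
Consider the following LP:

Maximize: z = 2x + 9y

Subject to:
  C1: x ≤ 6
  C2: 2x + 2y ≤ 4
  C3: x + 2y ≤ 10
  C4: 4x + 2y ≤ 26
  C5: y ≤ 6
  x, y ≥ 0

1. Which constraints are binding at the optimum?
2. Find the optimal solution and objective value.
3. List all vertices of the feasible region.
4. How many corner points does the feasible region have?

1. C2, x ≥ 0
2. x = 0, y = 2, z = 18
3. (0, 0), (2, 0), (0, 2)
4. 3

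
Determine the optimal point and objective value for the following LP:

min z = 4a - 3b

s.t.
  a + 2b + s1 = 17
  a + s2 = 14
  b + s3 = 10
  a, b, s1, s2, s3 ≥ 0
Each vertex is the intersection of two constraint boundaries that also satisfies all remaining constraints:
  a = 0 and b = 0 → (0, 0)
  a = 14 and b = 0 → (14, 0)
  a + 2b = 17 and a = 14 → (14, 1.5)
  a + 2b = 17 and a = 0 → (0, 8.5)

Evaluating z = 4a - 3b at each vertex:
  (0, 0): z = 0
  (14, 0): z = 56
  (14, 1.5): z = 51.5
  (0, 8.5): z = -25.5

The minimum is at (0, 8.5) with z = -25.5.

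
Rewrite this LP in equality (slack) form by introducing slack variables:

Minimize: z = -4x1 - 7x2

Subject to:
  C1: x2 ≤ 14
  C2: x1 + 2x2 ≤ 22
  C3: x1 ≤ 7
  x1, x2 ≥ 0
min z = -4x1 - 7x2

s.t.
  x2 + s1 = 14
  x1 + 2x2 + s2 = 22
  x1 + s3 = 7
  x1, x2, s1, s2, s3 ≥ 0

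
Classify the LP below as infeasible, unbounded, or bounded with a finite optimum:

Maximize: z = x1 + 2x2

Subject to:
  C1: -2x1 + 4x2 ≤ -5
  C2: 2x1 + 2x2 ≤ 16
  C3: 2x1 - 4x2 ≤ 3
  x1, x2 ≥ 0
C3 requires 2x1 - 4x2 ≤ 3, while C1 (-2x1 + 4x2 ≤ -5) is equivalent to 2x1 - 4x2 ≥ 5. Together they would need 5 ≤ 2x1 - 4x2 ≤ 3, which is impossible since 5 > 3. No point satisfies all constraints.

Infeasible — the constraint set is empty.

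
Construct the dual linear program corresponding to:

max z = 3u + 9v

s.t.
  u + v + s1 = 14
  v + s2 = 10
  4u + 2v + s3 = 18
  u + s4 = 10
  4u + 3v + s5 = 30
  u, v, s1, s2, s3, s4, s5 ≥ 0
Minimize: z = 14y1 + 10y2 + 18y3 + 10y4 + 30y5

Subject to:
  C1: -y1 - 4y3 - y4 - 4y5 ≤ -3
  C2: -y1 - y2 - 2y3 - 3y5 ≤ -9
  y1, y2, y3, y4, y5 ≥ 0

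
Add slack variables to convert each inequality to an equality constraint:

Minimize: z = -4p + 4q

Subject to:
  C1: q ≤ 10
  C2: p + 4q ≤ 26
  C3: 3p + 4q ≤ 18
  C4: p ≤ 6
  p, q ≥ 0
min z = -4p + 4q

s.t.
  q + s1 = 10
  p + 4q + s2 = 26
  3p + 4q + s3 = 18
  p + s4 = 6
  p, q, s1, s2, s3, s4 ≥ 0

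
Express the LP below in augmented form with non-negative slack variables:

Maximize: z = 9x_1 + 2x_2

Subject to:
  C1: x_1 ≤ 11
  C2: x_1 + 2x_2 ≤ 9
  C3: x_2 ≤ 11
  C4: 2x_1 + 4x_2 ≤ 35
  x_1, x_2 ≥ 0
max z = 9x_1 + 2x_2

s.t.
  x_1 + s1 = 11
  x_1 + 2x_2 + s2 = 9
  x_2 + s3 = 11
  2x_1 + 4x_2 + s4 = 35
  x_1, x_2, s1, s2, s3, s4 ≥ 0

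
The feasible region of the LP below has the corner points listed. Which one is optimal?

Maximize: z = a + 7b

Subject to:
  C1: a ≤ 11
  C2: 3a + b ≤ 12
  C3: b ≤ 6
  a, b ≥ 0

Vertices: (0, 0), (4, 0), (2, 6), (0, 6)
Evaluating z = a + 7b at each vertex:
  (0, 0): z = 0
  (4, 0): z = 4
  (2, 6): z = 44
  (0, 6): z = 42

The largest value is z = 44, attained at (2, 6).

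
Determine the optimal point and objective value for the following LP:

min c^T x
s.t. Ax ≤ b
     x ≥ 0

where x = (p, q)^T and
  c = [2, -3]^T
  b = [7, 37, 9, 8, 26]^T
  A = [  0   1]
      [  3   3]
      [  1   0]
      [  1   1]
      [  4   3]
Each vertex is the intersection of two constraint boundaries that also satisfies all remaining constraints:
  p = 0 and q = 0 → (0, 0)
  4p + 3q = 26 and q = 0 → (6.5, 0)
  p + q = 8 and 4p + 3q = 26 → (2, 6)
  q = 7 and p + q = 8 → (1, 7)
  q = 7 and p = 0 → (0, 7)

Evaluating z = 2p - 3q at each vertex:
  (0, 0): z = 0
  (6.5, 0): z = 13
  (2, 6): z = -14
  (1, 7): z = -19
  (0, 7): z = -21

The minimum is at (0, 7) with z = -21.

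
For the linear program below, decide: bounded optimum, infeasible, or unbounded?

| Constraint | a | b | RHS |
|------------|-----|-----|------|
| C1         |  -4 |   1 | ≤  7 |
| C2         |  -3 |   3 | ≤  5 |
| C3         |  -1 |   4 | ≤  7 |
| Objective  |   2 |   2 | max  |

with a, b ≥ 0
Feasible point: (0, 0) satisfies every constraint, so the LP is feasible.
Direction d = (1, 0): for each constraint row a, a·d ≤ 0 —
  (-4)(1) + (1)(0) = -4 ≤ 0
  (-3)(1) + (3)(0) = -3 ≤ 0
  (-1)(1) + (4)(0) = -1 ≤ 0
and d ≥ 0, so (0, 0) + t·d stays feasible for every t ≥ 0. Along this ray z = 2a + 2b changes by 2 per unit t, so z → +∞.

The LP is unbounded; z can be made arbitrarily large.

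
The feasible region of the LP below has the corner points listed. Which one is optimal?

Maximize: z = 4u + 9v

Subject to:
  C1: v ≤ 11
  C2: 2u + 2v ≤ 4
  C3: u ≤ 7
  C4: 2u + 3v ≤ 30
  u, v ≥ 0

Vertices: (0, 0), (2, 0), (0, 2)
(0, 2) with z = 18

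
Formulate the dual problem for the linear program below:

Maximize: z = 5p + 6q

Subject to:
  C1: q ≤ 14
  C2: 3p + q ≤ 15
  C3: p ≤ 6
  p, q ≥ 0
Minimize: z = 14y1 + 15y2 + 6y3

Subject to:
  C1: -3y2 - y3 ≤ -5
  C2: -y1 - y2 ≤ -6
  y1, y2, y3 ≥ 0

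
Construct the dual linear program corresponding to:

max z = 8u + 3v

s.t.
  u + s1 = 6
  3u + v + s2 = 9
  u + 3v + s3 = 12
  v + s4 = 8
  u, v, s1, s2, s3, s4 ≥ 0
Minimize: z = 6y1 + 9y2 + 12y3 + 8y4

Subject to:
  C1: -y1 - 3y2 - y3 ≤ -8
  C2: -y2 - 3y3 - y4 ≤ -3
  y1, y2, y3, y4 ≥ 0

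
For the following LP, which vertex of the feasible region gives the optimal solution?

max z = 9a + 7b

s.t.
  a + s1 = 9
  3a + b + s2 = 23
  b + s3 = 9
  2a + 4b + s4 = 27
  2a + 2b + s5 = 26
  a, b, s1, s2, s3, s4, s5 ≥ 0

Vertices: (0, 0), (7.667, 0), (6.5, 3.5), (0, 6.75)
(6.5, 3.5) with z = 83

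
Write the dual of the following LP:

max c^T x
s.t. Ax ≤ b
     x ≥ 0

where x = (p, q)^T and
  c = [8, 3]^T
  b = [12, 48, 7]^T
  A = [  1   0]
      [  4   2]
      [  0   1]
Minimize: z = 12y1 + 48y2 + 7y3

Subject to:
  C1: -y1 - 4y2 ≤ -8
  C2: -2y2 - y3 ≤ -3
  y1, y2, y3 ≥ 0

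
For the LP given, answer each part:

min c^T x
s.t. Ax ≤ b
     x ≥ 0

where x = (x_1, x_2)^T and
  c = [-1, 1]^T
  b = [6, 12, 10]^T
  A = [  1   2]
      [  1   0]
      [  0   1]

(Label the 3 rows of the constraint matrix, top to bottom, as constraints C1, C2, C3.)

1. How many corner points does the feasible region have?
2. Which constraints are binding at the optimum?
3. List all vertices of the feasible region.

1. 3
2. C1, x_2 ≥ 0
3. (0, 0), (6, 0), (0, 3)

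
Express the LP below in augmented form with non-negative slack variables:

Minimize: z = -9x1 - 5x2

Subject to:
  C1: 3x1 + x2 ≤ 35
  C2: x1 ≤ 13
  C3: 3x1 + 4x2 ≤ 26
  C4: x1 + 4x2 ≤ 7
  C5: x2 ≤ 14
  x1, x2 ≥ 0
min z = -9x1 - 5x2

s.t.
  3x1 + x2 + s1 = 35
  x1 + s2 = 13
  3x1 + 4x2 + s3 = 26
  x1 + 4x2 + s4 = 7
  x2 + s5 = 14
  x1, x2, s1, s2, s3, s4, s5 ≥ 0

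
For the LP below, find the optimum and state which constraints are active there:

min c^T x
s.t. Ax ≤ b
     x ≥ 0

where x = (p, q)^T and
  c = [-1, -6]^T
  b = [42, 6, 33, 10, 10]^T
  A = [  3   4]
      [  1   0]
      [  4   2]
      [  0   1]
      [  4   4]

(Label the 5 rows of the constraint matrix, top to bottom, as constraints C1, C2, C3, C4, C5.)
Optimal: p = 0, q = 2.5
Slack at optimum:
  C1: slack = 32
  C2: slack = 6
  C3: slack = 28
  C4: slack = 7.5
  C5: slack = 0 (binding)
  p ≥ 0: p = 0 (binding)
  q ≥ 0: q = 2.5
Binding constraints: C5, p ≥ 0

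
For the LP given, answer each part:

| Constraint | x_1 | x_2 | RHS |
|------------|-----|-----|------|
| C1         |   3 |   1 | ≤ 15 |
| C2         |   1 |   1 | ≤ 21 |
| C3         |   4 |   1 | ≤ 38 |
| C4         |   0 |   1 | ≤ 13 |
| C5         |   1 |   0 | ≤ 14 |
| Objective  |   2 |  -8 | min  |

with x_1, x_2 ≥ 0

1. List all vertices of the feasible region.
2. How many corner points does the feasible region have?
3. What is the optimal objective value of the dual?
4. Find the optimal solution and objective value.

1. (0, 0), (5, 0), (0.6667, 13), (0, 13)
2. 4
3. -104 (by strong duality, equal to the primal optimum)
4. x_1 = 0, x_2 = 13, z = -104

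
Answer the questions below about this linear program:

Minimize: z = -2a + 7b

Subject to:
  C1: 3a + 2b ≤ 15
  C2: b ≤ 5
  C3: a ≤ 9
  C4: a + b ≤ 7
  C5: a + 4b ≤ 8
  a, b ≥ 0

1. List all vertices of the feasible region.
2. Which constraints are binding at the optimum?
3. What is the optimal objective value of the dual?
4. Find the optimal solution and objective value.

1. (0, 0), (5, 0), (4.4, 0.9), (0, 2)
2. C1, b ≥ 0
3. -10 (by strong duality, equal to the primal optimum)
4. a = 5, b = 0, z = -10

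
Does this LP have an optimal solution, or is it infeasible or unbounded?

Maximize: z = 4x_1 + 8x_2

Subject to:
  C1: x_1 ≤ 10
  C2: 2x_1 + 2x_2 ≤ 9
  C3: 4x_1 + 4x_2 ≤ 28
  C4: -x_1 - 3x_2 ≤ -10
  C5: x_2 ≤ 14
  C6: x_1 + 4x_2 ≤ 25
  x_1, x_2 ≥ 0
The point (0, 4.5) satisfies every constraint, so the LP is feasible; the constraints give x_1 ≤ 10 and x_2 ≤ 14, which with x_1, x_2 ≥ 0 keep the feasible region inside a bounded box. A feasible, bounded LP attains a finite optimum at a vertex.

Evaluating z = 4x_1 + 8x_2 at each vertex:
  (0, 3.333): z = 26.67
  (1.75, 2.75): z = 29
  (0, 4.5): z = 36

Feasible with finite optimum z* = 36 at (0, 4.5).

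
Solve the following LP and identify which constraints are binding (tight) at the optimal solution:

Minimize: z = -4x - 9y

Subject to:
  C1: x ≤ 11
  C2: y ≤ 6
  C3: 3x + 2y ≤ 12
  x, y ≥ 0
Optimal: x = 0, y = 6
Slack at optimum:
  C1: slack = 11
  C2: slack = 0 (binding)
  C3: slack = 0 (binding)
  x ≥ 0: x = 0 (binding)
  y ≥ 0: y = 6
Binding constraints: C2, C3, x ≥ 0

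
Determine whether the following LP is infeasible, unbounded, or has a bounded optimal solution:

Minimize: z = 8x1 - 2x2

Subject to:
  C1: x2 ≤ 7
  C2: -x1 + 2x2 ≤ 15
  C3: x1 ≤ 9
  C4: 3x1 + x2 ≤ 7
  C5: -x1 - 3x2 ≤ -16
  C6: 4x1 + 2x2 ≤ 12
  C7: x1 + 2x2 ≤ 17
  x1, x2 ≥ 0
The point (0, 6) satisfies every constraint, so the LP is feasible; the constraints give x1 ≤ 9 and x2 ≤ 7, which with x1, x2 ≥ 0 keep the feasible region inside a bounded box. A feasible, bounded LP attains a finite optimum at a vertex.

Feasible with finite optimum z* = -12 at (0, 6).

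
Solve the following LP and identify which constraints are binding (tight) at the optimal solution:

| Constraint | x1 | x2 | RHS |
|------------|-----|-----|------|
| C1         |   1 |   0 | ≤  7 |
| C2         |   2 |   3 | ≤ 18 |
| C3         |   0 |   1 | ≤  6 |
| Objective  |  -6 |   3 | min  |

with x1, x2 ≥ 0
Optimal: x1 = 7, x2 = 0
Binding: C1, x2 ≥ 0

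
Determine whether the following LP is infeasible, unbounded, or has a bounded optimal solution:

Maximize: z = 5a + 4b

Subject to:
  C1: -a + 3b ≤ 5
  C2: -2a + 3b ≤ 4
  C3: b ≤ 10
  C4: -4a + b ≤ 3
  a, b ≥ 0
Feasible point: (0, 0) satisfies every constraint, so the LP is feasible.
Direction d = (1, 0): for each constraint row a, a·d ≤ 0 —
  (-1)(1) + (3)(0) = -1 ≤ 0
  (-2)(1) + (3)(0) = -2 ≤ 0
  (0)(1) + (1)(0) = 0 ≤ 0
  (-4)(1) + (1)(0) = -4 ≤ 0
and d ≥ 0, so (0, 0) + t·d stays feasible for every t ≥ 0. Along this ray z = 5a + 4b changes by 5 per unit t, so z → +∞.

Unbounded — the objective can increase without bound over the feasible region.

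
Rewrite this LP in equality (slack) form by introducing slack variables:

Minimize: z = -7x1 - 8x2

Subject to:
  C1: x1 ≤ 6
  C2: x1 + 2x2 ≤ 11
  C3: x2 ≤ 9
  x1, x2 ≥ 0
min z = -7x1 - 8x2

s.t.
  x1 + s1 = 6
  x1 + 2x2 + s2 = 11
  x2 + s3 = 9
  x1, x2, s1, s2, s3 ≥ 0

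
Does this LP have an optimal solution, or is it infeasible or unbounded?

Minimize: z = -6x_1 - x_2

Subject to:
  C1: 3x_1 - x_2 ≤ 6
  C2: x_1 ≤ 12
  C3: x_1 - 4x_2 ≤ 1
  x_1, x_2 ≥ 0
Feasible point: (0, 0) satisfies every constraint, so the LP is feasible.
Direction d = (0, 1): for each constraint row a, a·d ≤ 0 —
  (3)(0) + (-1)(1) = -1 ≤ 0
  (1)(0) + (0)(1) = 0 ≤ 0
  (1)(0) + (-4)(1) = -4 ≤ 0
and d ≥ 0, so (0, 0) + t·d stays feasible for every t ≥ 0. Along this ray z = -6x_1 - x_2 changes by -1 per unit t, so z → −∞.

Unbounded — the objective can decrease without bound over the feasible region.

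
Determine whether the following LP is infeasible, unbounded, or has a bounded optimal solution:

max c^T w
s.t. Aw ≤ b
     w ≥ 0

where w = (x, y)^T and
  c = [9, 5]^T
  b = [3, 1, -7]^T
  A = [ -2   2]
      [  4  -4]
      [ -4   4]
One constraint requires 4x - 4y ≤ 1, while the constraint -4x + 4y ≤ -7 is equivalent to 4x - 4y ≥ 7. Together they would need 7 ≤ 4x - 4y ≤ 1, which is impossible since 7 > 1. No point satisfies all constraints.

The feasible region is empty; the LP is infeasible.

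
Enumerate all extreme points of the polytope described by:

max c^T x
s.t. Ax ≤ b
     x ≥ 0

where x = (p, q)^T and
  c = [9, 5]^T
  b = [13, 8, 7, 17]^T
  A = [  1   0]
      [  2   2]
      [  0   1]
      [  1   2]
Each vertex is the intersection of two constraint boundaries that also satisfies all remaining constraints:
  p = 0 and q = 0 → (0, 0)
  2p + 2q = 8 and q = 0 → (4, 0)
  2p + 2q = 8 and p = 0 → (0, 4)

Vertices: (0, 0), (4, 0), (0, 4)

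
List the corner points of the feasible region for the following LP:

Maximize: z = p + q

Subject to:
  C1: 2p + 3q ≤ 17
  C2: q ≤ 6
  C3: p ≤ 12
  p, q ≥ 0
Each vertex is the intersection of two constraint boundaries that also satisfies all remaining constraints:
  p = 0 and q = 0 → (0, 0)
  2p + 3q = 17 and q = 0 → (8.5, 0)
  2p + 3q = 17 and p = 0 → (0, 5.667)

Vertices: (0, 0), (8.5, 0), (0, 5.667)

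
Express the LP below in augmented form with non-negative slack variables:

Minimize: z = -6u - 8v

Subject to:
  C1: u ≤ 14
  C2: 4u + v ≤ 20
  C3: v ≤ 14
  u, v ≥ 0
min z = -6u - 8v

s.t.
  u + s1 = 14
  4u + v + s2 = 20
  v + s3 = 14
  u, v, s1, s2, s3 ≥ 0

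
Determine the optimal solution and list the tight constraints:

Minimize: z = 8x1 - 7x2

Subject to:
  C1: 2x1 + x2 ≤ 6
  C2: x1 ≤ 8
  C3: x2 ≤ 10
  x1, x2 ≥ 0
Optimal: x1 = 0, x2 = 6
Binding: C1, x1 ≥ 0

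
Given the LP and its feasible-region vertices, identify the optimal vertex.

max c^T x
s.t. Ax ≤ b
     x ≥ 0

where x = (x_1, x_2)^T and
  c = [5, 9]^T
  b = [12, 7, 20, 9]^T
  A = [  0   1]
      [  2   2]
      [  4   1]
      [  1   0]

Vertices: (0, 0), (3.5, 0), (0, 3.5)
Evaluating z = 5x_1 + 9x_2 at each vertex:
  (0, 0): z = 0
  (3.5, 0): z = 17.5
  (0, 3.5): z = 31.5

The largest value is z = 31.5, attained at (0, 3.5).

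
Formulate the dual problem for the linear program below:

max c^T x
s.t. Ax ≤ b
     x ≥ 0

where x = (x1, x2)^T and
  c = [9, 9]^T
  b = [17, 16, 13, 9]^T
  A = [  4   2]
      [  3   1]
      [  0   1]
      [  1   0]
Minimize: z = 17y1 + 16y2 + 13y3 + 9y4

Subject to:
  C1: -4y1 - 3y2 - y4 ≤ -9
  C2: -2y1 - y2 - y3 ≤ -9
  y1, y2, y3, y4 ≥ 0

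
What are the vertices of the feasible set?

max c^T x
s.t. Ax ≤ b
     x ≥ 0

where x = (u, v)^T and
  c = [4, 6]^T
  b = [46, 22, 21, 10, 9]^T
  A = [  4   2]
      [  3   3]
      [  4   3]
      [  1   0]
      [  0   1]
Each vertex is the intersection of two constraint boundaries that also satisfies all remaining constraints:
  u = 0 and v = 0 → (0, 0)
  4u + 3v = 21 and v = 0 → (5.25, 0)
  4u + 3v = 21 and u = 0 → (0, 7)

Vertices: (0, 0), (5.25, 0), (0, 7)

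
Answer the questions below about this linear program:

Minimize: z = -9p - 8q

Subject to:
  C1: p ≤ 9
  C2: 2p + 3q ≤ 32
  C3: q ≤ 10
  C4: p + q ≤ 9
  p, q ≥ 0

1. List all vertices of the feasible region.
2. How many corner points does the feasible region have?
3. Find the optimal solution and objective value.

1. (0, 0), (9, 0), (0, 9)
2. 3
3. p = 9, q = 0, z = -81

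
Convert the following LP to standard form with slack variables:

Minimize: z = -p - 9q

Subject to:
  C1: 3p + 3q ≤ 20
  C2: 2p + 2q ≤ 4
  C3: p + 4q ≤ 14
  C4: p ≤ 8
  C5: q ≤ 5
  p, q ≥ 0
min z = -p - 9q

s.t.
  3p + 3q + s1 = 20
  2p + 2q + s2 = 4
  p + 4q + s3 = 14
  p + s4 = 8
  q + s5 = 5
  p, q, s1, s2, s3, s4, s5 ≥ 0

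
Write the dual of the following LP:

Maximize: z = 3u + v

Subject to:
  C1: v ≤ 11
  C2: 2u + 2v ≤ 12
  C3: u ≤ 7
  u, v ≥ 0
Minimize: z = 11y1 + 12y2 + 7y3

Subject to:
  C1: -2y2 - y3 ≤ -3
  C2: -y1 - 2y2 ≤ -1
  y1, y2, y3 ≥ 0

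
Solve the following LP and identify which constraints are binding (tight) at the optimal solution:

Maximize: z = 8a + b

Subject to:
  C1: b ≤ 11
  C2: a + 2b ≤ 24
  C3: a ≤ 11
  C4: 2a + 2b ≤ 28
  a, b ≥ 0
Optimal: a = 11, b = 3
Binding: C3, C4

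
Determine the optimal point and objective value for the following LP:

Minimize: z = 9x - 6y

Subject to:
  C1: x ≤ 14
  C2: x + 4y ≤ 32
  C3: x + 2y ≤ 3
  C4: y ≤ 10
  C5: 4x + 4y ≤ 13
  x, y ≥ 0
Each vertex is the intersection of two constraint boundaries that also satisfies all remaining constraints:
  x = 0 and y = 0 → (0, 0)
  x + 2y = 3 and y = 0 → (3, 0)
  x + 2y = 3 and x = 0 → (0, 1.5)

Evaluating z = 9x - 6y at each vertex:
  (0, 0): z = 0
  (3, 0): z = 27
  (0, 1.5): z = -9

The minimum is at (0, 1.5) with z = -9.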